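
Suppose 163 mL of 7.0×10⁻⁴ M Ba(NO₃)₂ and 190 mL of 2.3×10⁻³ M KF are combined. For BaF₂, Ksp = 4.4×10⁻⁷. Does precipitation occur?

After mixing, V = 163 mL + 190 mL = 353 mL.
[Ba²⁺] = (7.0×10⁻⁴)(163)/353 = 3.2×10⁻⁴ M
[F⁻] = (2.3×10⁻³)(190)/353 = 1.2×10⁻³ M
Q = [Ba²⁺][F⁻]^2 = 5.0×10⁻¹⁰
Since Q (5.0×10⁻¹⁰) is less than Ksp (4.4×10⁻⁷), no BaF₂ precipitates.

No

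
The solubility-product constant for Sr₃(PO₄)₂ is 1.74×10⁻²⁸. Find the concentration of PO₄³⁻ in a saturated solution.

2.20×10⁻⁶ M

Sr₃(PO₄)₂(s) ⇌ 3 Sr²⁺(aq) + 2 PO₄³⁻(aq)
With molar solubility s: [Sr²⁺] = 3s, [PO₄³⁻] = 2s.
Ksp = [Sr²⁺]^3[PO₄³⁻]^2 = (3s)^3 · (2s)^2 = 108s^5 = 1.74×10⁻²⁸
s = 1.10×10⁻⁶ mol/L
[PO₄³⁻] = 2s = 2.20×10⁻⁶ mol/L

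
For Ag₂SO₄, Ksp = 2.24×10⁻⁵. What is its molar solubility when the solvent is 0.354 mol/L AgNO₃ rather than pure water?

1.79×10⁻⁴ M

Ag₂SO₄(s) ⇌ 2 Ag⁺(aq) + SO₄²⁻(aq)
With Ag⁺ already at 0.354 mol/L and s small, take [Ag⁺] ≈ 0.354 mol/L and [SO₄²⁻] = s.
Ksp = [Ag⁺]^2[SO₄²⁻] = (0.354)^2s
s = 2.24×10⁻⁵ / (0.354)^2 = 1.79×10⁻⁴
s = 1.79×10⁻⁴ mol/L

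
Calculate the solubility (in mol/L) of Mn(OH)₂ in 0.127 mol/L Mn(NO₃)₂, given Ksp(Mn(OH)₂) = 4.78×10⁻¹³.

9.70×10⁻⁷ M

Mn(OH)₂(s) ⇌ Mn²⁺(aq) + 2 OH⁻(aq)
With Mn²⁺ already at 0.127 mol/L and s small, take [Mn²⁺] ≈ 0.127 mol/L and [OH⁻] = 2s.
Ksp = [Mn²⁺][OH⁻]^2 = (0.127)(2s)^2
(2s)^2 = 4.78×10⁻¹³ / (0.127) = 3.76×10⁻¹²
s = 9.70×10⁻⁷ mol/L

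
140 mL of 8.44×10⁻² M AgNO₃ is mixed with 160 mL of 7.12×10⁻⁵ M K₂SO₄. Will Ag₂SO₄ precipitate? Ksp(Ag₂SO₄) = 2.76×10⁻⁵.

No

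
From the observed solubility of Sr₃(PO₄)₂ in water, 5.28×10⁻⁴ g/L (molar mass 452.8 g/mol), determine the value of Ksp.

s = (5.28×10⁻⁴ g L⁻¹)/(452.8 g mol⁻¹) = 1.1661×10⁻⁶ M
Sr₃(PO₄)₂(s) ⇌ 3 Sr²⁺(aq) + 2 PO₄³⁻(aq)
If s mol/L of Sr₃(PO₄)₂ dissolves, [Sr²⁺] = 3s and [PO₄³⁻] = 2s.
Ksp = [Sr²⁺]^3[PO₄³⁻]^2 = (3s)^3 · (2s)^2 = 108s^5
Ksp = 108 × (1.1661×10⁻⁶)^5 = 2.33×10⁻²⁸

Ksp = 2.33×10⁻²⁸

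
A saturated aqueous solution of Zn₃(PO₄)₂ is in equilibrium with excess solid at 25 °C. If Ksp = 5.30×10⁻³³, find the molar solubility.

Zn₃(PO₄)₂(s) ⇌ 3 Zn²⁺(aq) + 2 PO₄³⁻(aq)
Call the molar solubility s, so that [Zn²⁺] = 3s and [PO₄³⁻] = 2s.
Ksp = [Zn²⁺]^3[PO₄³⁻]^2 = (3s)^3 · (2s)^2 = 108s^5
108s^5 = 5.30×10⁻³³  ⇒  s^5 = 4.91×10⁻³⁵
s = 1.37×10⁻⁷ M

1.37×10⁻⁷ M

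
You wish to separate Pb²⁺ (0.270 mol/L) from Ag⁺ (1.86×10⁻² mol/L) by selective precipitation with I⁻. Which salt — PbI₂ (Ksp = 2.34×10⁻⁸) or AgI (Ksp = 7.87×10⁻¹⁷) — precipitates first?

AgI

Each salt precipitates once Q = Ksp for that salt.
For PbI₂: [I⁻] = (Ksp/[Pb²⁺])^(1/2) = 2.94×10⁻⁴ mol/L
For AgI: [I⁻] = (Ksp/[Ag⁺]) = 4.23×10⁻¹⁵ mol/L
AgI requires the lower [I⁻], so it precipitates first.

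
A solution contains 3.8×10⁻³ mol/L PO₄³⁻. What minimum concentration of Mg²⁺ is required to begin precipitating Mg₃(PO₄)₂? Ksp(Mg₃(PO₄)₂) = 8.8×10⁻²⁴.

8.5×10⁻⁷ M

Precipitation of each salt begins when its ion product equals Ksp.
Mg₃(PO₄)₂(s) ⇌ 3 Mg²⁺(aq) + 2 PO₄³⁻(aq)
Ksp = [Mg²⁺]^3[PO₄³⁻]^2 = [Mg²⁺]^3(3.8×10⁻³)^2
[Mg²⁺]^3 = 8.8×10⁻²⁴ / (3.8×10⁻³)^2 = 6.1×10⁻¹⁹
[Mg²⁺] = 8.5×10⁻⁷ mol/L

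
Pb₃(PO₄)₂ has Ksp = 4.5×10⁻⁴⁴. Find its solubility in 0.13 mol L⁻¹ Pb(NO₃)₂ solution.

Pb₃(PO₄)₂(s) ⇌ 3 Pb²⁺(aq) + 2 PO₄³⁻(aq)
The solution already contains Pb²⁺ at 0.13 mol L⁻¹. Let s be the molar solubility of Pb₃(PO₄)₂.
[Pb²⁺] ≈ 0.13 mol L⁻¹ (common ion dominates); [PO₄³⁻] = 2s.
Ksp = [Pb²⁺]^3[PO₄³⁻]^2 = (0.13)^3(2s)^2
(2s)^2 = 4.5×10⁻⁴⁴ / (0.13)^3 = 2.0×10⁻⁴¹
s = 2.3×10⁻²¹ mol L⁻¹

2.3×10⁻²¹ M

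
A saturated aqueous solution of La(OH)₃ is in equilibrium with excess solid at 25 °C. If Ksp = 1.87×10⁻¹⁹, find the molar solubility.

9.12×10⁻⁶ M

La(OH)₃(s) ⇌ La³⁺(aq) + 3 OH⁻(aq)
Call the molar solubility s, so that [La³⁺] = s and [OH⁻] = 3s.
Ksp = [La³⁺][OH⁻]^3 = s · (3s)^3 = 27s^4
27s^4 = 1.87×10⁻¹⁹  ⇒  s^4 = 6.93×10⁻²¹
s = 9.12×10⁻⁶ mol/L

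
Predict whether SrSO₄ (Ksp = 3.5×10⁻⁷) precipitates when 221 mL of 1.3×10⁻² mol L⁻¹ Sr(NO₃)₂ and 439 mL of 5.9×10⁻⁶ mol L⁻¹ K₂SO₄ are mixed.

The combined volume is 660 mL.
[Sr²⁺] = (1.3×10⁻²)(221)/660 = 4.4×10⁻³ mol L⁻¹
[SO₄²⁻] = (5.9×10⁻⁶)(439)/660 = 3.9×10⁻⁶ mol L⁻¹
Q = [Sr²⁺][SO₄²⁻] = 1.7×10⁻⁸
Q < Ksp (1.7×10⁻⁸ vs 3.5×10⁻⁷); the solution remains unsaturated and no precipitate forms.

No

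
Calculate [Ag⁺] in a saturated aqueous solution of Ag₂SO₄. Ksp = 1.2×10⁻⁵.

Ag₂SO₄(s) ⇌ 2 Ag⁺(aq) + SO₄²⁻(aq)
If s mol/L of Ag₂SO₄ dissolves, [Ag⁺] = 2s and [SO₄²⁻] = s.
Ksp = [Ag⁺]^2[SO₄²⁻] = (2s)^2 · s = 4s^3 = 1.2×10⁻⁵
s = 1.4×10⁻² mol L⁻¹
[Ag⁺] = 2s = 2.9×10⁻² mol L⁻¹

2.9×10⁻² M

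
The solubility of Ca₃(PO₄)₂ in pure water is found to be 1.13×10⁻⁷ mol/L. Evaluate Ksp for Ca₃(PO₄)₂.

Ksp = 1.99×10⁻³³

Ca₃(PO₄)₂(s) ⇌ 3 Ca²⁺(aq) + 2 PO₄³⁻(aq)
Call the molar solubility s, so that [Ca²⁺] = 3s and [PO₄³⁻] = 2s.
Ksp = [Ca²⁺]^3[PO₄³⁻]^2 = (3s)^3 · (2s)^2 = 108s^5
Ksp = 108 × (1.13×10⁻⁷)^5 = 1.99×10⁻³³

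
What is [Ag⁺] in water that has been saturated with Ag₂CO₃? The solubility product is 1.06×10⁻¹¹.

Ag₂CO₃(s) ⇌ 2 Ag⁺(aq) + CO₃²⁻(aq)
If s mol/L of Ag₂CO₃ dissolves, [Ag⁺] = 2s and [CO₃²⁻] = s.
Ksp = [Ag⁺]^2[CO₃²⁻] = (2s)^2 · s = 4s^3 = 1.06×10⁻¹¹
s = 1.38×10⁻⁴ mol/L
[Ag⁺] = 2s = 2.77×10⁻⁴ mol/L

2.77×10⁻⁴ M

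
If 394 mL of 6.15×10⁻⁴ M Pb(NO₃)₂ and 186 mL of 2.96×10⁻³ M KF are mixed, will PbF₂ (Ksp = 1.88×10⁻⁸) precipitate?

The combined volume is 580 mL.
[Pb²⁺] = (6.15×10⁻⁴)(394)/580 = 4.18×10⁻⁴ M
[F⁻] = (2.96×10⁻³)(186)/580 = 9.49×10⁻⁴ M
Q = [Pb²⁺][F⁻]^2 = 3.76×10⁻¹⁰
Since Q (3.76×10⁻¹⁰) is less than Ksp (1.88×10⁻⁸), no PbF₂ precipitates.

No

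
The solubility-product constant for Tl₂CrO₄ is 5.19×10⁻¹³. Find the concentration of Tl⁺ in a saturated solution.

1.01×10⁻⁴ M

Tl₂CrO₄(s) ⇌ 2 Tl⁺(aq) + CrO₄²⁻(aq)
With molar solubility s: [Tl⁺] = 2s, [CrO₄²⁻] = s.
Ksp = [Tl⁺]^2[CrO₄²⁻] = (2s)^2 · s = 4s^3 = 5.19×10⁻¹³
s = 5.06×10⁻⁵ M
[Tl⁺] = 2s = 1.01×10⁻⁴ M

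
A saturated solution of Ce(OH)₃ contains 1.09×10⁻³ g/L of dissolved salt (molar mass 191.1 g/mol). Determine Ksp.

Convert to molarity: s = 1.09×10⁻³ / 191.1 = 5.7038×10⁻⁶ mol/L
Ce(OH)₃(s) ⇌ Ce³⁺(aq) + 3 OH⁻(aq)
With molar solubility s: [Ce³⁺] = s, [OH⁻] = 3s.
Ksp = [Ce³⁺][OH⁻]^3 = s · (3s)^3 = 27s^4
Ksp = 27 × (5.7038×10⁻⁶)^4 = 2.86×10⁻²⁰

Ksp = 2.86×10⁻²⁰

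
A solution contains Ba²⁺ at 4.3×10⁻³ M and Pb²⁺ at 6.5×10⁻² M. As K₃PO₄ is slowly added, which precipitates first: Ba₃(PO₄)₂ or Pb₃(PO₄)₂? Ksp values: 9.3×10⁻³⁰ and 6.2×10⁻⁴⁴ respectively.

Pb₃(PO₄)₂

Precipitation of each salt begins when its ion product equals Ksp.
For Ba₃(PO₄)₂: [PO₄³⁻] = (Ksp/[Ba²⁺]^3)^(1/2) = 1.1×10⁻¹¹ M
For Pb₃(PO₄)₂: [PO₄³⁻] = (Ksp/[Pb²⁺]^3)^(1/2) = 1.5×10⁻²⁰ M
Pb₃(PO₄)₂ requires the lower [PO₄³⁻], so it precipitates first.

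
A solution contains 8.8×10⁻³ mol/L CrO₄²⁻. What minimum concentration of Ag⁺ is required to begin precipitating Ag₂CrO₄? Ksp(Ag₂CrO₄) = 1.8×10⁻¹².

Each salt precipitates once Q = Ksp for that salt.
Ag₂CrO₄(s) ⇌ 2 Ag⁺(aq) + CrO₄²⁻(aq)
Ksp = [Ag⁺]^2[CrO₄²⁻] = [Ag⁺]^2(8.8×10⁻³)
[Ag⁺]^2 = 1.8×10⁻¹² / (8.8×10⁻³) = 2.0×10⁻¹⁰
[Ag⁺] = 1.4×10⁻⁵ mol/L

1.4×10⁻⁵ M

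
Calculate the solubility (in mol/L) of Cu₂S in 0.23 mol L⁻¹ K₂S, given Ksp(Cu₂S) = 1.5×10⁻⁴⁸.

1.3×10⁻²⁴ M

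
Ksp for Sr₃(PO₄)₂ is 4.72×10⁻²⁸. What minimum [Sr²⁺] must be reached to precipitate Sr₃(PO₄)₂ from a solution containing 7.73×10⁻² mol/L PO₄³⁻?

Precipitation of each salt begins when its ion product equals Ksp.
Sr₃(PO₄)₂(s) ⇌ 3 Sr²⁺(aq) + 2 PO₄³⁻(aq)
Ksp = [Sr²⁺]^3[PO₄³⁻]^2 = [Sr²⁺]^3(7.73×10⁻²)^2
[Sr²⁺]^3 = 4.72×10⁻²⁸ / (7.73×10⁻²)^2 = 7.90×10⁻²⁶
[Sr²⁺] = 4.29×10⁻⁹ mol/L

4.29×10⁻⁹ M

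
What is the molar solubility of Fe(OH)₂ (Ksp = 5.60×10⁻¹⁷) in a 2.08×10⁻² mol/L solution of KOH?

Fe(OH)₂(s) ⇌ Fe²⁺(aq) + 2 OH⁻(aq)
OH⁻ is already present at 2.08×10⁻² mol/L. If s mol/L of Fe(OH)₂ dissolves, [Fe²⁺] = s while [OH⁻] ≈ 2.08×10⁻² mol/L.
Ksp = [Fe²⁺][OH⁻]^2 = s(2.08×10⁻²)^2
s = 5.60×10⁻¹⁷ / (2.08×10⁻²)^2 = 1.29×10⁻¹³
s = 1.29×10⁻¹³ mol/L

1.29×10⁻¹³ M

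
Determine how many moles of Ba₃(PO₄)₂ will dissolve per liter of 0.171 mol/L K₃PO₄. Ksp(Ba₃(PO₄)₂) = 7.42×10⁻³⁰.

Ba₃(PO₄)₂(s) ⇌ 3 Ba²⁺(aq) + 2 PO₄³⁻(aq)
Let s be the solubility of Ba₃(PO₄)₂ here. The common ion gives [PO₄³⁻] ≈ 0.171 mol/L, and [Ba²⁺] = 3s.
Ksp = [Ba²⁺]^3[PO₄³⁻]^2 = (3s)^3(0.171)^2
(3s)^3 = 7.42×10⁻³⁰ / (0.171)^2 = 2.54×10⁻²⁸
s = 2.11×10⁻¹⁰ mol/L

2.11×10⁻¹⁰ M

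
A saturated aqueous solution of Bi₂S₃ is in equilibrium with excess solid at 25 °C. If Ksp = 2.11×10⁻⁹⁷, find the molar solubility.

Bi₂S₃(s) ⇌ 2 Bi³⁺(aq) + 3 S²⁻(aq)
Let s be the molar solubility. Then [Bi³⁺] = 2s and [S²⁻] = 3s.
Ksp = [Bi³⁺]^2[S²⁻]^3 = (2s)^2 · (3s)^3 = 108s^5
108s^5 = 2.11×10⁻⁹⁷  ⇒  s^5 = 1.95×10⁻⁹⁹
s = (1.95×10⁻⁹⁹)^(1/5) = 1.81×10⁻²⁰ mol/L

1.81×10⁻²⁰ M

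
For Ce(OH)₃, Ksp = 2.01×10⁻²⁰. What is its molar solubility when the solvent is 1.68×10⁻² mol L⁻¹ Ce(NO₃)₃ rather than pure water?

3.54×10⁻⁷ M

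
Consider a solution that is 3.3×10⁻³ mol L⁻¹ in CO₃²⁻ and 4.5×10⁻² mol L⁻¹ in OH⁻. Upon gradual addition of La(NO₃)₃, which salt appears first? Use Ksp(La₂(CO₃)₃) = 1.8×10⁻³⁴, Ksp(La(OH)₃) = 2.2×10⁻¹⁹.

Each salt precipitates once Q = Ksp for that salt.
For La₂(CO₃)₃: [La³⁺] = (Ksp/[CO₃²⁻]^3)^(1/2) = 7.1×10⁻¹⁴ mol L⁻¹
For La(OH)₃: [La³⁺] = (Ksp/[OH⁻]^3) = 2.4×10⁻¹⁵ mol L⁻¹
The smaller threshold [La³⁺] is reached first, so La(OH)₃ precipitates first.

La(OH)₃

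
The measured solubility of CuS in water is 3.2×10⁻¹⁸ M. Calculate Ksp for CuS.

CuS(s) ⇌ Cu²⁺(aq) + S²⁻(aq)
If s mol/L of CuS dissolves, [Cu²⁺] = s and [S²⁻] = s.
Ksp = [Cu²⁺][S²⁻] = s · s = s^2
Ksp = (3.2×10⁻¹⁸)^2 = 1.0×10⁻³⁵

Ksp = 1.0×10⁻³⁵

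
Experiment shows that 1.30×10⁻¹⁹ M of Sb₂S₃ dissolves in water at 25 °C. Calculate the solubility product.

Sb₂S₃(s) ⇌ 2 Sb³⁺(aq) + 3 S²⁻(aq)
If s mol/L of Sb₂S₃ dissolves, [Sb³⁺] = 2s and [S²⁻] = 3s.
Ksp = [Sb³⁺]^2[S²⁻]^3 = (2s)^2 · (3s)^3 = 108s^5
Ksp = 108 × (1.30×10⁻¹⁹)^5 = 4.01×10⁻⁹³

Ksp = 4.01×10⁻⁹³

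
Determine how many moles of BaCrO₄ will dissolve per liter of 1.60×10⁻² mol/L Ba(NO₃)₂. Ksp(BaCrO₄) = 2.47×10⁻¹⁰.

BaCrO₄(s) ⇌ Ba²⁺(aq) + CrO₄²⁻(aq)
Let s be the solubility of BaCrO₄ here. The common ion gives [Ba²⁺] ≈ 1.60×10⁻² mol/L, and [CrO₄²⁻] = s.
Ksp = [Ba²⁺][CrO₄²⁻] = (1.60×10⁻²)s
s = 2.47×10⁻¹⁰ / (1.60×10⁻²) = 1.54×10⁻⁸
s = 1.54×10⁻⁸ mol/L

1.54×10⁻⁸ M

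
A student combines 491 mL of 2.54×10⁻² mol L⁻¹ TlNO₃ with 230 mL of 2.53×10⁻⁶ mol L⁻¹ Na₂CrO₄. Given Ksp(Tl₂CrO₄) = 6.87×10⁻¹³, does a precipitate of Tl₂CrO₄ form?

Yes

After mixing, V = 491 mL + 230 mL = 721 mL.
[Tl⁺] = (2.54×10⁻²)(491)/721 = 1.73×10⁻² mol L⁻¹
[CrO₄²⁻] = (2.53×10⁻⁶)(230)/721 = 8.07×10⁻⁷ mol L⁻¹
Q = [Tl⁺]^2[CrO₄²⁻] = 2.41×10⁻¹⁰
Because Q > Ksp (2.41×10⁻¹⁰ vs 6.87×10⁻¹³), a precipitate of Tl₂CrO₄ forms.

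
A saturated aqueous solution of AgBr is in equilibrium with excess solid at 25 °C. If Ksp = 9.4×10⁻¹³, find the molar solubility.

9.7×10⁻⁷ M

AgBr(s) ⇌ Ag⁺(aq) + Br⁻(aq)
Call the molar solubility s, so that [Ag⁺] = s and [Br⁻] = s.
Ksp = [Ag⁺][Br⁻] = s · s = s^2
s^2 = 9.4×10⁻¹³
s = 9.7×10⁻⁷ M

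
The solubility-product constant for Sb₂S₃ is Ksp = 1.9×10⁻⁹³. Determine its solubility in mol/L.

1.1×10⁻¹⁹ M

Sb₂S₃(s) ⇌ 2 Sb³⁺(aq) + 3 S²⁻(aq)
Let s be the molar solubility. Then [Sb³⁺] = 2s and [S²⁻] = 3s.
Ksp = [Sb³⁺]^2[S²⁻]^3 = (2s)^2 · (3s)^3 = 108s^5
108s^5 = 1.9×10⁻⁹³  ⇒  s^5 = 1.8×10⁻⁹⁵
s = (1.8×10⁻⁹⁵)^(1/5) = 1.1×10⁻¹⁹ M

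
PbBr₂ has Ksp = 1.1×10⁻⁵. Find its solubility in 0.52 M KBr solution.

PbBr₂(s) ⇌ Pb²⁺(aq) + 2 Br⁻(aq)
Br⁻ is already present at 0.52 M. If s mol/L of PbBr₂ dissolves, [Pb²⁺] = s while [Br⁻] ≈ 0.52 M.
Ksp = [Pb²⁺][Br⁻]^2 = s(0.52)^2
s = 1.1×10⁻⁵ / (0.52)^2 = 4.1×10⁻⁵
s = 4.1×10⁻⁵ M

4.1×10⁻⁵ M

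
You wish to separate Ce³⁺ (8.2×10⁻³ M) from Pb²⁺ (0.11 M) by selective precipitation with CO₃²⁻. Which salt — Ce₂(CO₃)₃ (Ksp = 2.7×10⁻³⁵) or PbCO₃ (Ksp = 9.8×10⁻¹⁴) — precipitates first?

A salt starts to precipitate once the ion product Q reaches its Ksp.
For Ce₂(CO₃)₃: [CO₃²⁻] = (Ksp/[Ce³⁺]^2)^(1/3) = 7.4×10⁻¹¹ M
For PbCO₃: [CO₃²⁻] = (Ksp/[Pb²⁺]) = 8.9×10⁻¹³ M
PbCO₃ requires the lower [CO₃²⁻], so it precipitates first.

PbCO₃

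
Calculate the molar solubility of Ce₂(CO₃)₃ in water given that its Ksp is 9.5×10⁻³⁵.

6.1×10⁻⁸ M

Ce₂(CO₃)₃(s) ⇌ 2 Ce³⁺(aq) + 3 CO₃²⁻(aq)
For each mole of Ce₂(CO₃)₃ that dissolves per liter, [Ce³⁺] = 2s and [CO₃²⁻] = 3s; let s denote this solubility.
Ksp = [Ce³⁺]^2[CO₃²⁻]^3 = (2s)^2 · (3s)^3 = 108s^5
108s^5 = 9.5×10⁻³⁵  ⇒  s^5 = 8.8×10⁻³⁷
Taking the 5th root, s = 6.1×10⁻⁸ M.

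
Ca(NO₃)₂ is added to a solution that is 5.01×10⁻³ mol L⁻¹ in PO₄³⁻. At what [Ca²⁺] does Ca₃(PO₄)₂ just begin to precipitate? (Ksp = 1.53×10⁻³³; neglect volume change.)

3.94×10⁻¹⁰ M

A salt starts to precipitate once the ion product Q reaches its Ksp.
Ca₃(PO₄)₂(s) ⇌ 3 Ca²⁺(aq) + 2 PO₄³⁻(aq)
Ksp = [Ca²⁺]^3[PO₄³⁻]^2 = [Ca²⁺]^3(5.01×10⁻³)^2
[Ca²⁺]^3 = 1.53×10⁻³³ / (5.01×10⁻³)^2 = 6.10×10⁻²⁹
[Ca²⁺] = 3.94×10⁻¹⁰ mol L⁻¹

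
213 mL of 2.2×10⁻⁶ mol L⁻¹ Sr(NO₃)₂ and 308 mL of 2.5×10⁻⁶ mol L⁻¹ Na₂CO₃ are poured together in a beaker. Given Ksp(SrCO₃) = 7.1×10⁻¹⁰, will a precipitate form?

Total volume after mixing = 213 + 308 = 521 mL.
[Sr²⁺] = (2.2×10⁻⁶)(213)/521 = 9.0×10⁻⁷ mol L⁻¹
[CO₃²⁻] = (2.5×10⁻⁶)(308)/521 = 1.5×10⁻⁶ mol L⁻¹
Q = [Sr²⁺][CO₃²⁻] = 1.3×10⁻¹²
Q = 1.3×10⁻¹² < Ksp = 7.1×10⁻¹⁰, so the solution is unsaturated and no precipitate forms.

No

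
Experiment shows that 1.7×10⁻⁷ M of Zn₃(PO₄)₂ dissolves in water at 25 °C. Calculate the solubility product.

Ksp = 1.5×10⁻³²

Zn₃(PO₄)₂(s) ⇌ 3 Zn²⁺(aq) + 2 PO₄³⁻(aq)
For each mole of Zn₃(PO₄)₂ that dissolves per liter, [Zn²⁺] = 3s and [PO₄³⁻] = 2s; let s denote this solubility.
Ksp = [Zn²⁺]^3[PO₄³⁻]^2 = (3s)^3 · (2s)^2 = 108s^5
Ksp = 108 × (1.7×10⁻⁷)^5 = 1.5×10⁻³²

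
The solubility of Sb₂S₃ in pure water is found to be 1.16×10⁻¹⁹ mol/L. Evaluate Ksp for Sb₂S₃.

Sb₂S₃(s) ⇌ 2 Sb³⁺(aq) + 3 S²⁻(aq)
If s mol/L of Sb₂S₃ dissolves, [Sb³⁺] = 2s and [S²⁻] = 3s.
Ksp = [Sb³⁺]^2[S²⁻]^3 = (2s)^2 · (3s)^3 = 108s^5
Ksp = 108 × (1.16×10⁻¹⁹)^5 = 2.27×10⁻⁹³

Ksp = 2.27×10⁻⁹³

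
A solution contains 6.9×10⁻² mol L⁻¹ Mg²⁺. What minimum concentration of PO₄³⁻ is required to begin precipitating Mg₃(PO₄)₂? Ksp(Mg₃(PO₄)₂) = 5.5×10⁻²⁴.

1.3×10⁻¹⁰ M

Precipitation of each salt begins when its ion product equals Ksp.
Mg₃(PO₄)₂(s) ⇌ 3 Mg²⁺(aq) + 2 PO₄³⁻(aq)
Ksp = [Mg²⁺]^3[PO₄³⁻]^2 = [PO₄³⁻]^2(6.9×10⁻²)^3
[PO₄³⁻]^2 = 5.5×10⁻²⁴ / (6.9×10⁻²)^3 = 1.7×10⁻²⁰
[PO₄³⁻] = 1.3×10⁻¹⁰ mol L⁻¹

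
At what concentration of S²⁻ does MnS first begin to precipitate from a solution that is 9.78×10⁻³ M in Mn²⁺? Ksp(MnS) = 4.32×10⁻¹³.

4.42×10⁻¹¹ M

Each salt precipitates once Q = Ksp for that salt.
MnS(s) ⇌ Mn²⁺(aq) + S²⁻(aq)
Ksp = [Mn²⁺][S²⁻] = [S²⁻](9.78×10⁻³)
[S²⁻] = 4.32×10⁻¹³ / (9.78×10⁻³) = 4.42×10⁻¹¹
[S²⁻] = 4.42×10⁻¹¹ M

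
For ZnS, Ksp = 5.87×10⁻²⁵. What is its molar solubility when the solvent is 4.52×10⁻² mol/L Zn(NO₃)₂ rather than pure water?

1.30×10⁻²³ M

ZnS(s) ⇌ Zn²⁺(aq) + S²⁻(aq)
The solution already contains Zn²⁺ at 4.52×10⁻² mol/L. Let s be the molar solubility of ZnS.
[Zn²⁺] ≈ 4.52×10⁻² mol/L (common ion dominates); [S²⁻] = s.
Ksp = [Zn²⁺][S²⁻] = (4.52×10⁻²)s
s = 5.87×10⁻²⁵ / (4.52×10⁻²) = 1.30×10⁻²³
s = 1.30×10⁻²³ mol/L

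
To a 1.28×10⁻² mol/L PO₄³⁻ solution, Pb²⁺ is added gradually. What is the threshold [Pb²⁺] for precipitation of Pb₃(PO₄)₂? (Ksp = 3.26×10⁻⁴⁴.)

5.84×10⁻¹⁴ M

A salt starts to precipitate once the ion product Q reaches its Ksp.
Pb₃(PO₄)₂(s) ⇌ 3 Pb²⁺(aq) + 2 PO₄³⁻(aq)
Ksp = [Pb²⁺]^3[PO₄³⁻]^2 = [Pb²⁺]^3(1.28×10⁻²)^2
[Pb²⁺]^3 = 3.26×10⁻⁴⁴ / (1.28×10⁻²)^2 = 1.99×10⁻⁴⁰
[Pb²⁺] = 5.84×10⁻¹⁴ mol/L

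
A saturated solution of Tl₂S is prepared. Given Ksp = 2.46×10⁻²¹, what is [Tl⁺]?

Tl₂S(s) ⇌ 2 Tl⁺(aq) + S²⁻(aq)
If s mol/L of Tl₂S dissolves, [Tl⁺] = 2s and [S²⁻] = s.
Ksp = [Tl⁺]^2[S²⁻] = (2s)^2 · s = 4s^3 = 2.46×10⁻²¹
s = 8.50×10⁻⁸ M
[Tl⁺] = 2s = 1.70×10⁻⁷ M

1.70×10⁻⁷ M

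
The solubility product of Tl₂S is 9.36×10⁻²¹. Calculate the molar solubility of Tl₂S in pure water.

1.33×10⁻⁷ M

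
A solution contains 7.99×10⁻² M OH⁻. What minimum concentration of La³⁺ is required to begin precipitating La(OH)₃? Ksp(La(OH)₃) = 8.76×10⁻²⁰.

1.72×10⁻¹⁶ M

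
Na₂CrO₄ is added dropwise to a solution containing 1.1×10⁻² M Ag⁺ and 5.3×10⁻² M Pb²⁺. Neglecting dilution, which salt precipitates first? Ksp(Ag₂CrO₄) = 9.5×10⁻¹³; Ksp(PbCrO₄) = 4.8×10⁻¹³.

PbCrO₄

Precipitation begins when Q = Ksp.
For Ag₂CrO₄: [CrO₄²⁻] = (Ksp/[Ag⁺]^2) = 7.9×10⁻⁹ M
For PbCrO₄: [CrO₄²⁻] = (Ksp/[Pb²⁺]) = 9.1×10⁻¹² M
Since PbCrO₄ needs less CrO₄²⁻ to reach saturation, it precipitates first.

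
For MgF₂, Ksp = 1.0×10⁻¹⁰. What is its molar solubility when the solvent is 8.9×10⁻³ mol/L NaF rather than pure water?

MgF₂(s) ⇌ Mg²⁺(aq) + 2 F⁻(aq)
With F⁻ already at 8.9×10⁻³ mol/L and s small, take [F⁻] ≈ 8.9×10⁻³ mol/L and [Mg²⁺] = s.
Ksp = [Mg²⁺][F⁻]^2 = s(8.9×10⁻³)^2
s = 1.0×10⁻¹⁰ / (8.9×10⁻³)^2 = 1.3×10⁻⁶
s = 1.3×10⁻⁶ mol/L

1.3×10⁻⁶ M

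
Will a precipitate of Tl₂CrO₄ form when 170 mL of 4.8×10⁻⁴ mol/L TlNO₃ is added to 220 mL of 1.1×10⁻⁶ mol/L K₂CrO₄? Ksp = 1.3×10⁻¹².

No

Total volume after mixing = 170 + 220 = 390 mL.
[Tl⁺] = (4.8×10⁻⁴)(170)/390 = 2.1×10⁻⁴ mol/L
[CrO₄²⁻] = (1.1×10⁻⁶)(220)/390 = 6.2×10⁻⁷ mol/L
Q = [Tl⁺]^2[CrO₄²⁻] = 2.7×10⁻¹⁴
Q = 2.7×10⁻¹⁴ < Ksp = 1.3×10⁻¹², so the solution is unsaturated and no precipitate forms.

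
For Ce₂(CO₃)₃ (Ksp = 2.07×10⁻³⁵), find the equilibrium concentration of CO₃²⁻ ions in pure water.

Ce₂(CO₃)₃(s) ⇌ 2 Ce³⁺(aq) + 3 CO₃²⁻(aq)
If s mol/L of Ce₂(CO₃)₃ dissolves, [Ce³⁺] = 2s and [CO₃²⁻] = 3s.
Ksp = [Ce³⁺]^2[CO₃²⁻]^3 = (2s)^2 · (3s)^3 = 108s^5 = 2.07×10⁻³⁵
s = 4.53×10⁻⁸ mol L⁻¹
[CO₃²⁻] = 3s = 1.36×10⁻⁷ mol L⁻¹

1.36×10⁻⁷ M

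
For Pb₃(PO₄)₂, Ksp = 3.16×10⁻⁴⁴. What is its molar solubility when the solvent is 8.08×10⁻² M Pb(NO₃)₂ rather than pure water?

3.87×10⁻²¹ M

Pb₃(PO₄)₂(s) ⇌ 3 Pb²⁺(aq) + 2 PO₄³⁻(aq)
With Pb²⁺ already at 8.08×10⁻² M and s small, take [Pb²⁺] ≈ 8.08×10⁻² M and [PO₄³⁻] = 2s.
Ksp = [Pb²⁺]^3[PO₄³⁻]^2 = (8.08×10⁻²)^3(2s)^2
(2s)^2 = 3.16×10⁻⁴⁴ / (8.08×10⁻²)^3 = 5.99×10⁻⁴¹
s = 3.87×10⁻²¹ M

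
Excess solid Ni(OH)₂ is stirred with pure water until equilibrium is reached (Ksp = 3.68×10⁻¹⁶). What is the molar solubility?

Ni(OH)₂(s) ⇌ Ni²⁺(aq) + 2 OH⁻(aq)
If s mol/L of Ni(OH)₂ dissolves, [Ni²⁺] = s and [OH⁻] = 2s.
Ksp = [Ni²⁺][OH⁻]^2 = s · (2s)^2 = 4s^3
4s^3 = 3.68×10⁻¹⁶  ⇒  s^3 = 9.20×10⁻¹⁷
s = 4.51×10⁻⁶ M

4.51×10⁻⁶ M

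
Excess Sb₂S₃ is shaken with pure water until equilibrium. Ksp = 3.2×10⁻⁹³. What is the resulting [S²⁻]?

3.7×10⁻¹⁹ M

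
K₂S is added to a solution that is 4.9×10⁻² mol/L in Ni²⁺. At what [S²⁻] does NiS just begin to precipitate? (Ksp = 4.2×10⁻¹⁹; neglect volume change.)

8.6×10⁻¹⁸ M

A salt starts to precipitate once the ion product Q reaches its Ksp.
NiS(s) ⇌ Ni²⁺(aq) + S²⁻(aq)
Ksp = [Ni²⁺][S²⁻] = [S²⁻](4.9×10⁻²)
[S²⁻] = 4.2×10⁻¹⁹ / (4.9×10⁻²) = 8.6×10⁻¹⁸
[S²⁻] = 8.6×10⁻¹⁸ mol/L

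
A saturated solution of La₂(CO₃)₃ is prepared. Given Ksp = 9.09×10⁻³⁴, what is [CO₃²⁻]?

2.90×10⁻⁷ M

La₂(CO₃)₃(s) ⇌ 2 La³⁺(aq) + 3 CO₃²⁻(aq)
For each mole of La₂(CO₃)₃ that dissolves per liter, [La³⁺] = 2s and [CO₃²⁻] = 3s; let s denote this solubility.
Ksp = [La³⁺]^2[CO₃²⁻]^3 = (2s)^2 · (3s)^3 = 108s^5 = 9.09×10⁻³⁴
s = 9.66×10⁻⁸ mol/L
[CO₃²⁻] = 3s = 2.90×10⁻⁷ mol/L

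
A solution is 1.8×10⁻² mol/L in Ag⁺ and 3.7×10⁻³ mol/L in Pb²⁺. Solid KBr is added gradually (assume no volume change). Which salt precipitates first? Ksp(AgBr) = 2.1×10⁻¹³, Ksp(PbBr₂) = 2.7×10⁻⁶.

A salt starts to precipitate once the ion product Q reaches its Ksp.
For AgBr: [Br⁻] = (Ksp/[Ag⁺]) = 1.2×10⁻¹¹ mol/L
For PbBr₂: [Br⁻] = (Ksp/[Pb²⁺])^(1/2) = 2.7×10⁻² mol/L
Since AgBr needs less Br⁻ to reach saturation, it precipitates first.

AgBr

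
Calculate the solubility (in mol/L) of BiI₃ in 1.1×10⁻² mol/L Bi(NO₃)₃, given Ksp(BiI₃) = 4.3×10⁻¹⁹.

BiI₃(s) ⇌ Bi³⁺(aq) + 3 I⁻(aq)
Let s be the solubility of BiI₃ here. The common ion gives [Bi³⁺] ≈ 1.1×10⁻² mol/L, and [I⁻] = 3s.
Ksp = [Bi³⁺][I⁻]^3 = (1.1×10⁻²)(3s)^3
(3s)^3 = 4.3×10⁻¹⁹ / (1.1×10⁻²) = 3.9×10⁻¹⁷
s = 1.1×10⁻⁶ mol/L

1.1×10⁻⁶ M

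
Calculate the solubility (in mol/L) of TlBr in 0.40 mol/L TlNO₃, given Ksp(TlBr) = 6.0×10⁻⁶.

TlBr(s) ⇌ Tl⁺(aq) + Br⁻(aq)
Let s be the solubility of TlBr here. The common ion gives [Tl⁺] ≈ 0.40 mol/L, and [Br⁻] = s.
Ksp = [Tl⁺][Br⁻] = (0.40)s
s = 6.0×10⁻⁶ / (0.40) = 1.5×10⁻⁵
s = 1.5×10⁻⁵ mol/L

1.5×10⁻⁵ M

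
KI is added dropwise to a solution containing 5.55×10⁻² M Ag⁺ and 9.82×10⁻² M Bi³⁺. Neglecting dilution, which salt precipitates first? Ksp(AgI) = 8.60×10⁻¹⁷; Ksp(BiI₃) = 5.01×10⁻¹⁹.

Precipitation begins when Q = Ksp.
For AgI: [I⁻] = (Ksp/[Ag⁺]) = 1.55×10⁻¹⁵ M
For BiI₃: [I⁻] = (Ksp/[Bi³⁺])^(1/3) = 1.72×10⁻⁶ M
AgI requires the lower [I⁻], so it precipitates first.

AgI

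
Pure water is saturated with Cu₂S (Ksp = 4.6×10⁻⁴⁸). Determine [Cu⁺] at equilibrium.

2.1×10⁻¹⁶ M

Cu₂S(s) ⇌ 2 Cu⁺(aq) + S²⁻(aq)
With molar solubility s: [Cu⁺] = 2s, [S²⁻] = s.
Ksp = [Cu⁺]^2[S²⁻] = (2s)^2 · s = 4s^3 = 4.6×10⁻⁴⁸
s = 1.0×10⁻¹⁶ M
[Cu⁺] = 2s = 2.1×10⁻¹⁶ M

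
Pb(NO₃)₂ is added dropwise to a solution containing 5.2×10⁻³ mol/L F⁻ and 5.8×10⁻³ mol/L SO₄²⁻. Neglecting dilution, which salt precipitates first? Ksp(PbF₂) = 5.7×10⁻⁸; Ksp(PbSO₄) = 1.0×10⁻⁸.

PbSO₄

Precipitation of each salt begins when its ion product equals Ksp.
For PbF₂: [Pb²⁺] = (Ksp/[F⁻]^2) = 2.1×10⁻³ mol/L
For PbSO₄: [Pb²⁺] = (Ksp/[SO₄²⁻]) = 1.7×10⁻⁶ mol/L
PbSO₄ requires the lower [Pb²⁺], so it precipitates first.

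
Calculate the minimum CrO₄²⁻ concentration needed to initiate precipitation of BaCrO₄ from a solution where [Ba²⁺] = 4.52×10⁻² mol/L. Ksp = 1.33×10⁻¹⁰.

Precipitation begins when Q = Ksp.
BaCrO₄(s) ⇌ Ba²⁺(aq) + CrO₄²⁻(aq)
Ksp = [Ba²⁺][CrO₄²⁻] = [CrO₄²⁻](4.52×10⁻²)
[CrO₄²⁻] = 1.33×10⁻¹⁰ / (4.52×10⁻²) = 2.94×10⁻⁹
[CrO₄²⁻] = 2.94×10⁻⁹ mol/L

2.94×10⁻⁹ M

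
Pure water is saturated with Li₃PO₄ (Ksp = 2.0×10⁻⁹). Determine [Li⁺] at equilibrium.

8.8×10⁻³ M

Li₃PO₄(s) ⇌ 3 Li⁺(aq) + PO₄³⁻(aq)
Let s be the molar solubility. Then [Li⁺] = 3s and [PO₄³⁻] = s.
Ksp = [Li⁺]^3[PO₄³⁻] = (3s)^3 · s = 27s^4 = 2.0×10⁻⁹
s = 2.9×10⁻³ mol L⁻¹
[Li⁺] = 3s = 8.8×10⁻³ mol L⁻¹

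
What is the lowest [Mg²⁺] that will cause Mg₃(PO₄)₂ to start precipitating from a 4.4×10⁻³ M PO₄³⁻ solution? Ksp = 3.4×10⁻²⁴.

5.6×10⁻⁷ M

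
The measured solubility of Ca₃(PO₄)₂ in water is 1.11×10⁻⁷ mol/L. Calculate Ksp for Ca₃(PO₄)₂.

Ksp = 1.82×10⁻³³

Ca₃(PO₄)₂(s) ⇌ 3 Ca²⁺(aq) + 2 PO₄³⁻(aq)
With molar solubility s: [Ca²⁺] = 3s, [PO₄³⁻] = 2s.
Ksp = [Ca²⁺]^3[PO₄³⁻]^2 = (3s)^3 · (2s)^2 = 108s^5
Ksp = 108 × (1.11×10⁻⁷)^5 = 1.82×10⁻³³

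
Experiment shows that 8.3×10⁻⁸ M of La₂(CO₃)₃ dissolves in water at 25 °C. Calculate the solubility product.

Ksp = 4.3×10⁻³⁴

La₂(CO₃)₃(s) ⇌ 2 La³⁺(aq) + 3 CO₃²⁻(aq)
Call the molar solubility s, so that [La³⁺] = 2s and [CO₃²⁻] = 3s.
Ksp = [La³⁺]^2[CO₃²⁻]^3 = (2s)^2 · (3s)^3 = 108s^5
Ksp = 108 × (8.3×10⁻⁸)^5 = 4.3×10⁻³⁴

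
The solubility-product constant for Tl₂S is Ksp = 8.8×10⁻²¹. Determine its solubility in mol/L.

1.3×10⁻⁷ M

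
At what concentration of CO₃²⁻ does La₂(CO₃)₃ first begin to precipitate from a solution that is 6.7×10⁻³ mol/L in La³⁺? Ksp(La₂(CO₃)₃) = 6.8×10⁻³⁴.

Each salt precipitates once Q = Ksp for that salt.
La₂(CO₃)₃(s) ⇌ 2 La³⁺(aq) + 3 CO₃²⁻(aq)
Ksp = [La³⁺]^2[CO₃²⁻]^3 = [CO₃²⁻]^3(6.7×10⁻³)^2
[CO₃²⁻]^3 = 6.8×10⁻³⁴ / (6.7×10⁻³)^2 = 1.5×10⁻²⁹
[CO₃²⁻] = 2.5×10⁻¹⁰ mol/L

2.5×10⁻¹⁰ M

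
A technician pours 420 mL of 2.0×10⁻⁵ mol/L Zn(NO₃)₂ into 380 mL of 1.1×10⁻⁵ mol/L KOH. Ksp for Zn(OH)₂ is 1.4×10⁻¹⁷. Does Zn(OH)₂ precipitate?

Yes

The combined volume is 800 mL.
[Zn²⁺] = (2.0×10⁻⁵)(420)/800 = 1.1×10⁻⁵ mol/L
[OH⁻] = (1.1×10⁻⁵)(380)/800 = 5.2×10⁻⁶ mol/L
Q = [Zn²⁺][OH⁻]^2 = 2.9×10⁻¹⁶
Q = 2.9×10⁻¹⁶ > Ksp = 1.4×10⁻¹⁷, so the solution is supersaturated and Zn(OH)₂ precipitates.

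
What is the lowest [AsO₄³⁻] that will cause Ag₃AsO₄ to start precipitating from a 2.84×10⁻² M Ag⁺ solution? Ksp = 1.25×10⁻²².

Precipitation of each salt begins when its ion product equals Ksp.
Ag₃AsO₄(s) ⇌ 3 Ag⁺(aq) + AsO₄³⁻(aq)
Ksp = [Ag⁺]^3[AsO₄³⁻] = [AsO₄³⁻](2.84×10⁻²)^3
[AsO₄³⁻] = 1.25×10⁻²² / (2.84×10⁻²)^3 = 5.46×10⁻¹⁸
[AsO₄³⁻] = 5.46×10⁻¹⁸ M

5.46×10⁻¹⁸ M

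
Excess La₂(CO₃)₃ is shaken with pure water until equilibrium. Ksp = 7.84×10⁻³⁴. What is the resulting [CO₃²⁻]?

2.81×10⁻⁷ M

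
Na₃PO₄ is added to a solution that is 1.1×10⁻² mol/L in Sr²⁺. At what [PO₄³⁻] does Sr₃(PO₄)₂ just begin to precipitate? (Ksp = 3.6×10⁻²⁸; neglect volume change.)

The threshold for precipitation is Q = Ksp.
Sr₃(PO₄)₂(s) ⇌ 3 Sr²⁺(aq) + 2 PO₄³⁻(aq)
Ksp = [Sr²⁺]^3[PO₄³⁻]^2 = [PO₄³⁻]^2(1.1×10⁻²)^3
[PO₄³⁻]^2 = 3.6×10⁻²⁸ / (1.1×10⁻²)^3 = 2.7×10⁻²²
[PO₄³⁻] = 1.6×10⁻¹¹ mol/L

1.6×10⁻¹¹ M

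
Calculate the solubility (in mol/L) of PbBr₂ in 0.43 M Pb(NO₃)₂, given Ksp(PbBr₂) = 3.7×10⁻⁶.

1.5×10⁻³ M

PbBr₂(s) ⇌ Pb²⁺(aq) + 2 Br⁻(aq)
Let s be the solubility of PbBr₂ here. The common ion gives [Pb²⁺] ≈ 0.43 M, and [Br⁻] = 2s.
Ksp = [Pb²⁺][Br⁻]^2 = (0.43)(2s)^2
(2s)^2 = 3.7×10⁻⁶ / (0.43) = 8.6×10⁻⁶
s = 1.5×10⁻³ M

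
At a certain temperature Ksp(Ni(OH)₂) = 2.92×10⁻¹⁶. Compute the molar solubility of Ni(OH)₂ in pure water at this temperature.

4.18×10⁻⁶ M

Ni(OH)₂(s) ⇌ Ni²⁺(aq) + 2 OH⁻(aq)
If s mol/L of Ni(OH)₂ dissolves, [Ni²⁺] = s and [OH⁻] = 2s.
Ksp = [Ni²⁺][OH⁻]^2 = s · (2s)^2 = 4s^3
4s^3 = 2.92×10⁻¹⁶  ⇒  s^3 = 7.30×10⁻¹⁷
s = (7.30×10⁻¹⁷)^(1/3) = 4.18×10⁻⁶ mol L⁻¹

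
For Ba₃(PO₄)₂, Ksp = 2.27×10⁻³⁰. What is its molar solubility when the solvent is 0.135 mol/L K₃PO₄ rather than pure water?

1.66×10⁻¹⁰ M

Ba₃(PO₄)₂(s) ⇌ 3 Ba²⁺(aq) + 2 PO₄³⁻(aq)
Let s be the solubility of Ba₃(PO₄)₂ here. The common ion gives [PO₄³⁻] ≈ 0.135 mol/L, and [Ba²⁺] = 3s.
Ksp = [Ba²⁺]^3[PO₄³⁻]^2 = (3s)^3(0.135)^2
(3s)^3 = 2.27×10⁻³⁰ / (0.135)^2 = 1.25×10⁻²⁸
s = 1.66×10⁻¹⁰ mol/L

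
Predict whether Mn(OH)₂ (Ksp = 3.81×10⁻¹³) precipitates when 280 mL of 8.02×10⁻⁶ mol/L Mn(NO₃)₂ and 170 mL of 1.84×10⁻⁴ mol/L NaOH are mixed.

No

The combined volume is 450 mL.
[Mn²⁺] = (8.02×10⁻⁶)(280)/450 = 4.99×10⁻⁶ mol/L
[OH⁻] = (1.84×10⁻⁴)(170)/450 = 6.95×10⁻⁵ mol/L
Q = [Mn²⁺][OH⁻]^2 = 2.41×10⁻¹⁴
Q < Ksp (2.41×10⁻¹⁴ vs 3.81×10⁻¹³); the solution remains unsaturated and no precipitate forms.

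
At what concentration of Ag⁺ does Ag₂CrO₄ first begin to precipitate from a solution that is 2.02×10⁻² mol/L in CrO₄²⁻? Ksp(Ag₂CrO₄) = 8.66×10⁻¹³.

The threshold for precipitation is Q = Ksp.
Ag₂CrO₄(s) ⇌ 2 Ag⁺(aq) + CrO₄²⁻(aq)
Ksp = [Ag⁺]^2[CrO₄²⁻] = [Ag⁺]^2(2.02×10⁻²)
[Ag⁺]^2 = 8.66×10⁻¹³ / (2.02×10⁻²) = 4.29×10⁻¹¹
[Ag⁺] = 6.55×10⁻⁶ mol/L

6.55×10⁻⁶ M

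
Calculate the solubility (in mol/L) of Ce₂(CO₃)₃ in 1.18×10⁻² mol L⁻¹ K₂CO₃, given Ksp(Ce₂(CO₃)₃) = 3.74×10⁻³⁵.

Ce₂(CO₃)₃(s) ⇌ 2 Ce³⁺(aq) + 3 CO₃²⁻(aq)
With CO₃²⁻ already at 1.18×10⁻² mol L⁻¹ and s small, take [CO₃²⁻] ≈ 1.18×10⁻² mol L⁻¹ and [Ce³⁺] = 2s.
Ksp = [Ce³⁺]^2[CO₃²⁻]^3 = (2s)^2(1.18×10⁻²)^3
(2s)^2 = 3.74×10⁻³⁵ / (1.18×10⁻²)^3 = 2.28×10⁻²⁹
s = 2.39×10⁻¹⁵ mol L⁻¹

2.39×10⁻¹⁵ M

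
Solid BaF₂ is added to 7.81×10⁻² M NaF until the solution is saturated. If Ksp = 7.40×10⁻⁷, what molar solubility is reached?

BaF₂(s) ⇌ Ba²⁺(aq) + 2 F⁻(aq)
F⁻ is already present at 7.81×10⁻² M. If s mol/L of BaF₂ dissolves, [Ba²⁺] = s while [F⁻] ≈ 7.81×10⁻² M.
Ksp = [Ba²⁺][F⁻]^2 = s(7.81×10⁻²)^2
s = 7.40×10⁻⁷ / (7.81×10⁻²)^2 = 1.21×10⁻⁴
s = 1.21×10⁻⁴ M

1.21×10⁻⁴ M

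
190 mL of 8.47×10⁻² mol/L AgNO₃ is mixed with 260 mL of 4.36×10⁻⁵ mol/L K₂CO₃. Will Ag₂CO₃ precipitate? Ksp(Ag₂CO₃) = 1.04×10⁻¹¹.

Yes

After mixing, V = 190 mL + 260 mL = 450 mL.
[Ag⁺] = (8.47×10⁻²)(190)/450 = 3.58×10⁻² mol/L
[CO₃²⁻] = (4.36×10⁻⁵)(260)/450 = 2.52×10⁻⁵ mol/L
Q = [Ag⁺]^2[CO₃²⁻] = 3.22×10⁻⁸
Q = 3.22×10⁻⁸ > Ksp = 1.04×10⁻¹¹, so the solution is supersaturated and Ag₂CO₃ precipitates.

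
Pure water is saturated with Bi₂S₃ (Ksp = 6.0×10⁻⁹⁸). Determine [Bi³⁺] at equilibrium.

2.8×10⁻²⁰ M

Bi₂S₃(s) ⇌ 2 Bi³⁺(aq) + 3 S²⁻(aq)
Let s be the molar solubility. Then [Bi³⁺] = 2s and [S²⁻] = 3s.
Ksp = [Bi³⁺]^2[S²⁻]^3 = (2s)^2 · (3s)^3 = 108s^5 = 6.0×10⁻⁹⁸
s = 1.4×10⁻²⁰ M
[Bi³⁺] = 2s = 2.8×10⁻²⁰ M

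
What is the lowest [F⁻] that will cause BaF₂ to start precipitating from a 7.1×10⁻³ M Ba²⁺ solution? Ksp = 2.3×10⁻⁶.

1.8×10⁻² M

Precipitation of each salt begins when its ion product equals Ksp.
BaF₂(s) ⇌ Ba²⁺(aq) + 2 F⁻(aq)
Ksp = [Ba²⁺][F⁻]^2 = [F⁻]^2(7.1×10⁻³)
[F⁻]^2 = 2.3×10⁻⁶ / (7.1×10⁻³) = 3.2×10⁻⁴
[F⁻] = 1.8×10⁻² M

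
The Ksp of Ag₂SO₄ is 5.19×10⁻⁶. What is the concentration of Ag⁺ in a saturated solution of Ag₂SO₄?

2.18×10⁻² M

Ag₂SO₄(s) ⇌ 2 Ag⁺(aq) + SO₄²⁻(aq)
If s mol/L of Ag₂SO₄ dissolves, [Ag⁺] = 2s and [SO₄²⁻] = s.
Ksp = [Ag⁺]^2[SO₄²⁻] = (2s)^2 · s = 4s^3 = 5.19×10⁻⁶
s = 1.09×10⁻² mol L⁻¹
[Ag⁺] = 2s = 2.18×10⁻² mol L⁻¹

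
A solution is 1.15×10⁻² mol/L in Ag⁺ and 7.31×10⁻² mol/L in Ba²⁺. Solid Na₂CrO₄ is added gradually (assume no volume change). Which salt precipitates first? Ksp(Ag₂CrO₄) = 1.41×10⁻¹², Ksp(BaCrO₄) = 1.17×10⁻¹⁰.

BaCrO₄

Precipitation of each salt begins when its ion product equals Ksp.
For Ag₂CrO₄: [CrO₄²⁻] = (Ksp/[Ag⁺]^2) = 1.07×10⁻⁸ mol/L
For BaCrO₄: [CrO₄²⁻] = (Ksp/[Ba²⁺]) = 1.60×10⁻⁹ mol/L
The smaller threshold [CrO₄²⁻] is reached first, so BaCrO₄ precipitates first.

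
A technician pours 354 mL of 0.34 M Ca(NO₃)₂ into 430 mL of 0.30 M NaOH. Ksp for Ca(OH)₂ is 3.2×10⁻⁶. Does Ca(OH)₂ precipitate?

The combined volume is 784 mL.
[Ca²⁺] = (0.34)(354)/784 = 0.15 M
[OH⁻] = (0.30)(430)/784 = 0.16 M
Q = [Ca²⁺][OH⁻]^2 = 4.2×10⁻³
Because Q > Ksp (4.2×10⁻³ vs 3.2×10⁻⁶), a precipitate of Ca(OH)₂ forms.

Yes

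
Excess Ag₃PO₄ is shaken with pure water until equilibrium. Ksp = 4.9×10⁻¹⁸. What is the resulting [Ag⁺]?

6.2×10⁻⁵ M

Ag₃PO₄(s) ⇌ 3 Ag⁺(aq) + PO₄³⁻(aq)
If s mol/L of Ag₃PO₄ dissolves, [Ag⁺] = 3s and [PO₄³⁻] = s.
Ksp = [Ag⁺]^3[PO₄³⁻] = (3s)^3 · s = 27s^4 = 4.9×10⁻¹⁸
s = 2.1×10⁻⁵ mol L⁻¹
[Ag⁺] = 3s = 6.2×10⁻⁵ mol L⁻¹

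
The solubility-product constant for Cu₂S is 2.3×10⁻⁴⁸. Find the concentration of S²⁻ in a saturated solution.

8.3×10⁻¹⁷ M

Cu₂S(s) ⇌ 2 Cu⁺(aq) + S²⁻(aq)
For each mole of Cu₂S that dissolves per liter, [Cu⁺] = 2s and [S²⁻] = s; let s denote this solubility.
Ksp = [Cu⁺]^2[S²⁻] = (2s)^2 · s = 4s^3 = 2.3×10⁻⁴⁸
s = 8.3×10⁻¹⁷ mol/L
[S²⁻] = s = 8.3×10⁻¹⁷ mol/L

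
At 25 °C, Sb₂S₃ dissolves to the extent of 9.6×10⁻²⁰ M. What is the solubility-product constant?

Sb₂S₃(s) ⇌ 2 Sb³⁺(aq) + 3 S²⁻(aq)
With molar solubility s: [Sb³⁺] = 2s, [S²⁻] = 3s.
Ksp = [Sb³⁺]^2[S²⁻]^3 = (2s)^2 · (3s)^3 = 108s^5
Ksp = 108 × (9.6×10⁻²⁰)^5 = 8.8×10⁻⁹⁴

Ksp = 8.8×10⁻⁹⁴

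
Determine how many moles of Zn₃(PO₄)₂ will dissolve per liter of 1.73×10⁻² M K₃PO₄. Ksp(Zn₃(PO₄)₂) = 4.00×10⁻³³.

Zn₃(PO₄)₂(s) ⇌ 3 Zn²⁺(aq) + 2 PO₄³⁻(aq)
Let s be the solubility of Zn₃(PO₄)₂ here. The common ion gives [PO₄³⁻] ≈ 1.73×10⁻² M, and [Zn²⁺] = 3s.
Ksp = [Zn²⁺]^3[PO₄³⁻]^2 = (3s)^3(1.73×10⁻²)^2
(3s)^3 = 4.00×10⁻³³ / (1.73×10⁻²)^2 = 1.34×10⁻²⁹
s = 7.91×10⁻¹¹ M

7.91×10⁻¹¹ M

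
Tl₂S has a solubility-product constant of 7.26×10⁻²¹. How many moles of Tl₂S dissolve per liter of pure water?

1.22×10⁻⁷ M

Tl₂S(s) ⇌ 2 Tl⁺(aq) + S²⁻(aq)
If s mol/L of Tl₂S dissolves, [Tl⁺] = 2s and [S²⁻] = s.
Ksp = [Tl⁺]^2[S²⁻] = (2s)^2 · s = 4s^3
4s^3 = 7.26×10⁻²¹  ⇒  s^3 = 1.82×10⁻²¹
Taking the 3rd root, s = 1.22×10⁻⁷ M.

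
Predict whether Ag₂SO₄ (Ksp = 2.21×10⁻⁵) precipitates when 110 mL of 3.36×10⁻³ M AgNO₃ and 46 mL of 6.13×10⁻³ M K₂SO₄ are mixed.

After mixing, V = 110 mL + 46 mL = 156 mL.
[Ag⁺] = (3.36×10⁻³)(110)/156 = 2.37×10⁻³ M
[SO₄²⁻] = (6.13×10⁻³)(46)/156 = 1.81×10⁻³ M
Q = [Ag⁺]^2[SO₄²⁻] = 1.01×10⁻⁸
Since Q (1.01×10⁻⁸) is less than Ksp (2.21×10⁻⁵), no Ag₂SO₄ precipitates.

No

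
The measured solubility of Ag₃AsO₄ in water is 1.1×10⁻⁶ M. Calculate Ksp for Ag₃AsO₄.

Ag₃AsO₄(s) ⇌ 3 Ag⁺(aq) + AsO₄³⁻(aq)
With molar solubility s: [Ag⁺] = 3s, [AsO₄³⁻] = s.
Ksp = [Ag⁺]^3[AsO₄³⁻] = (3s)^3 · s = 27s^4
Ksp = 27 × (1.1×10⁻⁶)^4 = 4.0×10⁻²³

Ksp = 4.0×10⁻²³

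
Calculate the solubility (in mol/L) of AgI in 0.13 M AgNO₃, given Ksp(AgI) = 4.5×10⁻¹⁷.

3.5×10⁻¹⁶ M

AgI(s) ⇌ Ag⁺(aq) + I⁻(aq)
The solution already contains Ag⁺ at 0.13 M. Let s be the molar solubility of AgI.
[Ag⁺] ≈ 0.13 M (common ion dominates); [I⁻] = s.
Ksp = [Ag⁺][I⁻] = (0.13)s
s = 4.5×10⁻¹⁷ / (0.13) = 3.5×10⁻¹⁶
s = 3.5×10⁻¹⁶ M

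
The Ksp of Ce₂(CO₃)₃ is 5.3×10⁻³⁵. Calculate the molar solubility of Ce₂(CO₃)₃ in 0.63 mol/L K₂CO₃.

7.3×10⁻¹⁸ M

Ce₂(CO₃)₃(s) ⇌ 2 Ce³⁺(aq) + 3 CO₃²⁻(aq)
With CO₃²⁻ already at 0.63 mol/L and s small, take [CO₃²⁻] ≈ 0.63 mol/L and [Ce³⁺] = 2s.
Ksp = [Ce³⁺]^2[CO₃²⁻]^3 = (2s)^2(0.63)^3
(2s)^2 = 5.3×10⁻³⁵ / (0.63)^3 = 2.1×10⁻³⁴
s = 7.3×10⁻¹⁸ mol/L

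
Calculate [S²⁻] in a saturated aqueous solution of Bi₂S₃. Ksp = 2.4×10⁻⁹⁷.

Bi₂S₃(s) ⇌ 2 Bi³⁺(aq) + 3 S²⁻(aq)
Let s be the molar solubility. Then [Bi³⁺] = 2s and [S²⁻] = 3s.
Ksp = [Bi³⁺]^2[S²⁻]^3 = (2s)^2 · (3s)^3 = 108s^5 = 2.4×10⁻⁹⁷
s = 1.9×10⁻²⁰ mol L⁻¹
[S²⁻] = 3s = 5.6×10⁻²⁰ mol L⁻¹

5.6×10⁻²⁰ M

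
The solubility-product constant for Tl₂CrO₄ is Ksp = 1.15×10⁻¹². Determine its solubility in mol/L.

6.60×10⁻⁵ M

Tl₂CrO₄(s) ⇌ 2 Tl⁺(aq) + CrO₄²⁻(aq)
Call the molar solubility s, so that [Tl⁺] = 2s and [CrO₄²⁻] = s.
Ksp = [Tl⁺]^2[CrO₄²⁻] = (2s)^2 · s = 4s^3
4s^3 = 1.15×10⁻¹²  ⇒  s^3 = 2.88×10⁻¹³
Taking the 3rd root, s = 6.60×10⁻⁵ mol/L.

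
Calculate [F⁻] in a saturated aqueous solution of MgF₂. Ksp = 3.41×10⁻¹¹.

MgF₂(s) ⇌ Mg²⁺(aq) + 2 F⁻(aq)
Call the molar solubility s, so that [Mg²⁺] = s and [F⁻] = 2s.
Ksp = [Mg²⁺][F⁻]^2 = s · (2s)^2 = 4s^3 = 3.41×10⁻¹¹
s = 2.04×10⁻⁴ M
[F⁻] = 2s = 4.09×10⁻⁴ M

4.09×10⁻⁴ M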